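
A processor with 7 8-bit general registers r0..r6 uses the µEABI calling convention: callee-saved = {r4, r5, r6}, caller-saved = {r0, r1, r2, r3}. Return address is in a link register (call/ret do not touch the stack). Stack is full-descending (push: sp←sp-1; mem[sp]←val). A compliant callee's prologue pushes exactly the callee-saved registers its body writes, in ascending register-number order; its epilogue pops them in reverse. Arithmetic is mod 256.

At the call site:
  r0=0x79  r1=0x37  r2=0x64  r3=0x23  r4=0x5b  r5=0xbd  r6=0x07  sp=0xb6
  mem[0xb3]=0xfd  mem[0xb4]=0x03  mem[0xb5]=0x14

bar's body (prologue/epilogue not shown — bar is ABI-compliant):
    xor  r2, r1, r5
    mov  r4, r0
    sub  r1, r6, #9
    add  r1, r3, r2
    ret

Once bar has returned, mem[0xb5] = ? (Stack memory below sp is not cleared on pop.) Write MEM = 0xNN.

prologue: push r4 → mem[0xb5]=0x5b, sp=0xb5
body[0] xor  r2, r1, r5 → r2=0x8a
body[1] mov  r4, r0 → r4=0x79
body[2] sub  r1, r6, #9 → r1=0xfe
body[3] add  r1, r3, r2 → r1=0xad
epilogue: pop r4=0x5b, sp=0xb6
prologue pushed ['r4'] at ['0xb5']

MEM = 0x5b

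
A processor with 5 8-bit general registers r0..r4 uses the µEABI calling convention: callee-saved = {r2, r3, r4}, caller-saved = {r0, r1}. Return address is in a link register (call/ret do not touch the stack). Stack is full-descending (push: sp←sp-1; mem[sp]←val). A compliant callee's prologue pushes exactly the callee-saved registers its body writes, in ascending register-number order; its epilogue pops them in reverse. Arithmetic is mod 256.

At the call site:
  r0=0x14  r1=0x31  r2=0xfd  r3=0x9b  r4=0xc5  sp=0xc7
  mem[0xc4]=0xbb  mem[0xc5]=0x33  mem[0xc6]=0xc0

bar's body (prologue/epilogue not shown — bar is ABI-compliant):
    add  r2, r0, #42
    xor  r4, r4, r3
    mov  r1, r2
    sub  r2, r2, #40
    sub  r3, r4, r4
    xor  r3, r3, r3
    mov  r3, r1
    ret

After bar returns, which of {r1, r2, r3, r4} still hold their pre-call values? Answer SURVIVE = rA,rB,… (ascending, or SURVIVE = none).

SURVIVE = r2,r3,r4

prologue: push r2 → mem[0xc6]=0xfd, sp=0xc6
prologue: push r3 → mem[0xc5]=0x9b, sp=0xc5
prologue: push r4 → mem[0xc4]=0xc5, sp=0xc4
body[0] add  r2, r0, #42 → r2=0x3e
body[1] xor  r4, r4, r3 → r4=0x5e
body[2] mov  r1, r2 → r1=0x3e
body[3] sub  r2, r2, #40 → r2=0x16
body[4] sub  r3, r4, r4 → r3=0x00
body[5] xor  r3, r3, r3 → r3=0x00
body[6] mov  r3, r1 → r3=0x3e
epilogue: pop r4=0xc5, sp=0xc5
epilogue: pop r3=0x9b, sp=0xc6
epilogue: pop r2=0xfd, sp=0xc7
r1: caller-saved, written=True
r2: callee-saved, written=True
r3: callee-saved, written=True
r4: callee-saved, written=True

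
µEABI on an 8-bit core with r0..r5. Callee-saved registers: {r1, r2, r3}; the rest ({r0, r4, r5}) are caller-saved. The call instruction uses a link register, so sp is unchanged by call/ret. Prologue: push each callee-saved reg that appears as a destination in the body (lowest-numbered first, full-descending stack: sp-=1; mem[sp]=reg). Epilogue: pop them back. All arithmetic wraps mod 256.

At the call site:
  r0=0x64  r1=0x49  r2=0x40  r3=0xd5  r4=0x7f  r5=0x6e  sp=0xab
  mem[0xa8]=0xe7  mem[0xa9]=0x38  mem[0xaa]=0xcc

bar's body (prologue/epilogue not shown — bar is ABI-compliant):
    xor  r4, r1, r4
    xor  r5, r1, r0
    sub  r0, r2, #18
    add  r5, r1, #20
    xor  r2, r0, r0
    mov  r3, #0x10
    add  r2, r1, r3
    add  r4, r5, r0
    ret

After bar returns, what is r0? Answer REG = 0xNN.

prologue: push r2 -> mem[0xaa]=0x40, sp=0xaa
prologue: push r3 -> mem[0xa9]=0xd5, sp=0xa9
body[0] xor  r4, r1, r4 -> r4=0x36
body[1] xor  r5, r1, r0 -> r5=0x2d
body[2] sub  r0, r2, #18 -> r0=0x2e
body[3] add  r5, r1, #20 -> r5=0x5d
body[4] xor  r2, r0, r0 -> r2=0x00
body[5] mov  r3, #0x10 -> r3=0x10
body[6] add  r2, r1, r3 -> r2=0x59
body[7] add  r4, r5, r0 -> r4=0x8b
epilogue: pop r3=0xd5, sp=0xaa
epilogue: pop r2=0x40, sp=0xab
r0 is caller-saved -> body value

REG = 0x2e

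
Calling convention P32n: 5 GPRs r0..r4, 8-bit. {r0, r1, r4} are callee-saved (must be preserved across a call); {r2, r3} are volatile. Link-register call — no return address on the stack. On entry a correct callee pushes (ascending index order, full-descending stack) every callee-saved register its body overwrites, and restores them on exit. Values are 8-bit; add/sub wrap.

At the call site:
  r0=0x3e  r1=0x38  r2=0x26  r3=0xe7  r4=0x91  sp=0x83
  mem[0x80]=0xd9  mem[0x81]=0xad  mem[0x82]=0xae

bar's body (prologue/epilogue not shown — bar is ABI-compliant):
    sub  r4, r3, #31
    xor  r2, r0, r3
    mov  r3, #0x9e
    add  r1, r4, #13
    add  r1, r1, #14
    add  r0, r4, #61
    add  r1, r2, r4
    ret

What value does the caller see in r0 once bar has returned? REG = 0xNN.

prologue: push r0 -> mem[0x82]=0x3e, sp=0x82
prologue: push r1 -> mem[0x81]=0x38, sp=0x81
prologue: push r4 -> mem[0x80]=0x91, sp=0x80
body[0] sub  r4, r3, #31 -> r4=0xc8
body[1] xor  r2, r0, r3 -> r2=0xd9
body[2] mov  r3, #0x9e -> r3=0x9e
body[3] add  r1, r4, #13 -> r1=0xd5
body[4] add  r1, r1, #14 -> r1=0xe3
body[5] add  r0, r4, #61 -> r0=0x05
body[6] add  r1, r2, r4 -> r1=0xa1
epilogue: pop r4=0x91, sp=0x81
epilogue: pop r1=0x38, sp=0x82
epilogue: pop r0=0x3e, sp=0x83
r0 is callee-saved -> restored

REG = 0x3e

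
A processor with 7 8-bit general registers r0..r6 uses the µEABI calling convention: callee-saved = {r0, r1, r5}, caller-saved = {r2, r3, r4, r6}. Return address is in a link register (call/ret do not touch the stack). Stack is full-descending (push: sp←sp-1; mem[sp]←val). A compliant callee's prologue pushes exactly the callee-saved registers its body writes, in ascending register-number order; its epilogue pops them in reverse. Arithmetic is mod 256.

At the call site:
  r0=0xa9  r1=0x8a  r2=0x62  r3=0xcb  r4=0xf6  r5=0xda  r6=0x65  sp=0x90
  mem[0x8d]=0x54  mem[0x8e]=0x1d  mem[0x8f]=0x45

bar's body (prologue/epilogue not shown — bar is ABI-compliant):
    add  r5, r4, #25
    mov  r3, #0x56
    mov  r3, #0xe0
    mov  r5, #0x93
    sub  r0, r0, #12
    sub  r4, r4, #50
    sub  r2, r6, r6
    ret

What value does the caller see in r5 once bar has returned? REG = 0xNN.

REG = 0xda

prologue: push r0 → mem[0x8f]=0xa9, sp=0x8f
prologue: push r5 → mem[0x8e]=0xda, sp=0x8e
body[0] add  r5, r4, #25 → r5=0x0f
body[1] mov  r3, #0x56 → r3=0x56
body[2] mov  r3, #0xe0 → r3=0xe0
body[3] mov  r5, #0x93 → r5=0x93
body[4] sub  r0, r0, #12 → r0=0x9d
body[5] sub  r4, r4, #50 → r4=0xc4
body[6] sub  r2, r6, r6 → r2=0x00
epilogue: pop r5=0xda, sp=0x8f
epilogue: pop r0=0xa9, sp=0x90
r5 is callee-saved → restored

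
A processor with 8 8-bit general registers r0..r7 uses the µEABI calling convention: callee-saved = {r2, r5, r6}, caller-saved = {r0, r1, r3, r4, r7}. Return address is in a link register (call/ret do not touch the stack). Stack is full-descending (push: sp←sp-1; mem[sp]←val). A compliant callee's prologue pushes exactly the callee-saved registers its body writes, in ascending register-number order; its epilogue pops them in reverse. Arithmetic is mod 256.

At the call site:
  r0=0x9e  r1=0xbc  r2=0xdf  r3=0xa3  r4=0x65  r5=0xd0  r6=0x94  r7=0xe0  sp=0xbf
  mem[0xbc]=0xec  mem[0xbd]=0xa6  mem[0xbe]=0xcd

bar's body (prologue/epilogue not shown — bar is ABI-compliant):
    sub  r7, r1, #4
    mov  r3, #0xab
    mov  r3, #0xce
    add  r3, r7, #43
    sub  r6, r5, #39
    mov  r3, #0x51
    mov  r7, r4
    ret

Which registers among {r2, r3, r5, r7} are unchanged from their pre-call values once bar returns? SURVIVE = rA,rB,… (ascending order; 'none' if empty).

SURVIVE = r2,r5

prologue: push r6 → mem[0xbe]=0x94, sp=0xbe
body[0] sub  r7, r1, #4 → r7=0xb8
body[1] mov  r3, #0xab → r3=0xab
body[2] mov  r3, #0xce → r3=0xce
body[3] add  r3, r7, #43 → r3=0xe3
body[4] sub  r6, r5, #39 → r6=0xa9
body[5] mov  r3, #0x51 → r3=0x51
body[6] mov  r7, r4 → r7=0x65
epilogue: pop r6=0x94, sp=0xbf
r2: callee-saved, written=False
r3: caller-saved, written=True
r5: callee-saved, written=False
r7: caller-saved, written=True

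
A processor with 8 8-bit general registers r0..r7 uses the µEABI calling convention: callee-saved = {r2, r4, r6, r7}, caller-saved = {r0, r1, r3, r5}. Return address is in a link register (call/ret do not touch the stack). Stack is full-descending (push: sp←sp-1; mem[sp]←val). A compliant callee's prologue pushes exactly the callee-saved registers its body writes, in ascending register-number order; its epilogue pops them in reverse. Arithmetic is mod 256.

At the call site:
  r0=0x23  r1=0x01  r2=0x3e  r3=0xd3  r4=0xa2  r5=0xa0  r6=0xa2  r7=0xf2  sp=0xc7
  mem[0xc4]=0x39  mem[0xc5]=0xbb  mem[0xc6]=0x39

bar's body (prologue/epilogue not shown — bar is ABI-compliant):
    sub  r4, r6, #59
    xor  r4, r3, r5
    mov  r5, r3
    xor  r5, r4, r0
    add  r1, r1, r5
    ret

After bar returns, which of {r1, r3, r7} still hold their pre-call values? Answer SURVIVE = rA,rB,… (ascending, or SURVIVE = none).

prologue: push r4 -> mem[0xc6]=0xa2, sp=0xc6
body[0] sub  r4, r6, #59 -> r4=0x67
body[1] xor  r4, r3, r5 -> r4=0x73
body[2] mov  r5, r3 -> r5=0xd3
body[3] xor  r5, r4, r0 -> r5=0x50
body[4] add  r1, r1, r5 -> r1=0x51
epilogue: pop r4=0xa2, sp=0xc7
r1: caller-saved, written=True
r3: caller-saved, written=False
r7: callee-saved, written=False

SURVIVE = r3,r7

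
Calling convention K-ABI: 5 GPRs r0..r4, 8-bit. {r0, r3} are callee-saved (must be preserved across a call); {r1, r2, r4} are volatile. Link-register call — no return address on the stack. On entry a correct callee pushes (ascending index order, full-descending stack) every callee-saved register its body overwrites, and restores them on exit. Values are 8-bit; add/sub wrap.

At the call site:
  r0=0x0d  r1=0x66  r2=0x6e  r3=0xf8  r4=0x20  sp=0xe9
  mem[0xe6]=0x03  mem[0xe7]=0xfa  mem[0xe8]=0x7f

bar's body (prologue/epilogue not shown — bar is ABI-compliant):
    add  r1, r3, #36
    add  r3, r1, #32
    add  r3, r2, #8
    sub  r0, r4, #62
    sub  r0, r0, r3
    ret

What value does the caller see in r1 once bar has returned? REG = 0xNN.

prologue: push r0 -> mem[0xe8]=0x0d, sp=0xe8
prologue: push r3 -> mem[0xe7]=0xf8, sp=0xe7
body[0] add  r1, r3, #36 -> r1=0x1c
body[1] add  r3, r1, #32 -> r3=0x3c
body[2] add  r3, r2, #8 -> r3=0x76
body[3] sub  r0, r4, #62 -> r0=0xe2
body[4] sub  r0, r0, r3 -> r0=0x6c
epilogue: pop r3=0xf8, sp=0xe8
epilogue: pop r0=0x0d, sp=0xe9
r1 is caller-saved -> body value

REG = 0x1c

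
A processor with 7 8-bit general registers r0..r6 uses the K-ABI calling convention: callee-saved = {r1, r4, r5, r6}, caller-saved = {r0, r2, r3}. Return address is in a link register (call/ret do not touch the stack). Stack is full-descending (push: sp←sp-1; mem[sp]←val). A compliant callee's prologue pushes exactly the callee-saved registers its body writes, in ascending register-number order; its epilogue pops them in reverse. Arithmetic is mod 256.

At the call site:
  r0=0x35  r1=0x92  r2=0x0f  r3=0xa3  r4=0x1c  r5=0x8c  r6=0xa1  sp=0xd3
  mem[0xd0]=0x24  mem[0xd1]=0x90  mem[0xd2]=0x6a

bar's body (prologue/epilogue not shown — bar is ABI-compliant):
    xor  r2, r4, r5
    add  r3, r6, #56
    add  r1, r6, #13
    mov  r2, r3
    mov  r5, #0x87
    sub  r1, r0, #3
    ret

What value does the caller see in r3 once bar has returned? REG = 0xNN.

prologue: push r1 → mem[0xd2]=0x92, sp=0xd2
prologue: push r5 → mem[0xd1]=0x8c, sp=0xd1
body[0] xor  r2, r4, r5 → r2=0x90
body[1] add  r3, r6, #56 → r3=0xd9
body[2] add  r1, r6, #13 → r1=0xae
body[3] mov  r2, r3 → r2=0xd9
body[4] mov  r5, #0x87 → r5=0x87
body[5] sub  r1, r0, #3 → r1=0x32
epilogue: pop r5=0x8c, sp=0xd2
epilogue: pop r1=0x92, sp=0xd3
r3 is caller-saved → body value

REG = 0xd9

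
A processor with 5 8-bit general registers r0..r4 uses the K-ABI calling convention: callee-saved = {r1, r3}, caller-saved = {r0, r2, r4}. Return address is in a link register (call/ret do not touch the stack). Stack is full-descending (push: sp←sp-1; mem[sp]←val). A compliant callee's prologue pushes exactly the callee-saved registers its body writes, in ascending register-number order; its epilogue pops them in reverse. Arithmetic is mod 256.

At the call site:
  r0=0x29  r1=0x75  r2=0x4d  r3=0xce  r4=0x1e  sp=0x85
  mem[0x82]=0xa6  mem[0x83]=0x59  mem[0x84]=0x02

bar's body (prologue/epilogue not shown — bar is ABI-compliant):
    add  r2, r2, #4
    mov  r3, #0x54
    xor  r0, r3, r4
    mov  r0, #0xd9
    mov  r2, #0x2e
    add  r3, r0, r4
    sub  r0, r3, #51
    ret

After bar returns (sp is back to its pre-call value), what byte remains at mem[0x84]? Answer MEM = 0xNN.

prologue: push r3 → mem[0x84]=0xce, sp=0x84
body[0] add  r2, r2, #4 → r2=0x51
body[1] mov  r3, #0x54 → r3=0x54
body[2] xor  r0, r3, r4 → r0=0x4a
body[3] mov  r0, #0xd9 → r0=0xd9
body[4] mov  r2, #0x2e → r2=0x2e
body[5] add  r3, r0, r4 → r3=0xf7
body[6] sub  r0, r3, #51 → r0=0xc4
epilogue: pop r3=0xce, sp=0x85
prologue pushed ['r3'] at ['0x84']

MEM = 0xce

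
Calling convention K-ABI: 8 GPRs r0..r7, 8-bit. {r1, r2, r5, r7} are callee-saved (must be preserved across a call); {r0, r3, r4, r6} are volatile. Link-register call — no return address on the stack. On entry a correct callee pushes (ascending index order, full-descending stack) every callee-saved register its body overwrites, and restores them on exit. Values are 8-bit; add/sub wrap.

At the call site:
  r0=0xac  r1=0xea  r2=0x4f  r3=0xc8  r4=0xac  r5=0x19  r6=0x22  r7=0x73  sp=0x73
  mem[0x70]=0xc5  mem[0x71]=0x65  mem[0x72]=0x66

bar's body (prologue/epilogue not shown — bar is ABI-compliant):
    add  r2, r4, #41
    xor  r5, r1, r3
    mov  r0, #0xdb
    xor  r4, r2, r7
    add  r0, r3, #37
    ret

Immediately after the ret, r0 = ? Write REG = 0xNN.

prologue: push r2 -> mem[0x72]=0x4f, sp=0x72
prologue: push r5 -> mem[0x71]=0x19, sp=0x71
body[0] add  r2, r4, #41 -> r2=0xd5
body[1] xor  r5, r1, r3 -> r5=0x22
body[2] mov  r0, #0xdb -> r0=0xdb
body[3] xor  r4, r2, r7 -> r4=0xa6
body[4] add  r0, r3, #37 -> r0=0xed
epilogue: pop r5=0x19, sp=0x72
epilogue: pop r2=0x4f, sp=0x73
r0 is caller-saved -> body value

REG = 0xed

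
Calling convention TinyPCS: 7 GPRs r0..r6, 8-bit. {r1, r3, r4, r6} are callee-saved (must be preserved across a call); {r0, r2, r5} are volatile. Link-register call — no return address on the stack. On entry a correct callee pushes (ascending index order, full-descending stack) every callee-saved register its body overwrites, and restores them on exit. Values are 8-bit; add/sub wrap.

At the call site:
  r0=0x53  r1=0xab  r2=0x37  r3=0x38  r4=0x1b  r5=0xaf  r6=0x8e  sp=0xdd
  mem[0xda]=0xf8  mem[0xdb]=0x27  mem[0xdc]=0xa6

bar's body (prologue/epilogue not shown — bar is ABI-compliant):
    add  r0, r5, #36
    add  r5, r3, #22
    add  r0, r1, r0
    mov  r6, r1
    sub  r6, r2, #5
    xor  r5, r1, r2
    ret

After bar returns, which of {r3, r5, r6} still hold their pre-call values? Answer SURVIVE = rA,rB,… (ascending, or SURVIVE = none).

prologue: push r6 -> mem[0xdc]=0x8e, sp=0xdc
body[0] add  r0, r5, #36 -> r0=0xd3
body[1] add  r5, r3, #22 -> r5=0x4e
body[2] add  r0, r1, r0 -> r0=0x7e
body[3] mov  r6, r1 -> r6=0xab
body[4] sub  r6, r2, #5 -> r6=0x32
body[5] xor  r5, r1, r2 -> r5=0x9c
epilogue: pop r6=0x8e, sp=0xdd
r3: callee-saved, written=False
r5: caller-saved, written=True
r6: callee-saved, written=True

SURVIVE = r3,r6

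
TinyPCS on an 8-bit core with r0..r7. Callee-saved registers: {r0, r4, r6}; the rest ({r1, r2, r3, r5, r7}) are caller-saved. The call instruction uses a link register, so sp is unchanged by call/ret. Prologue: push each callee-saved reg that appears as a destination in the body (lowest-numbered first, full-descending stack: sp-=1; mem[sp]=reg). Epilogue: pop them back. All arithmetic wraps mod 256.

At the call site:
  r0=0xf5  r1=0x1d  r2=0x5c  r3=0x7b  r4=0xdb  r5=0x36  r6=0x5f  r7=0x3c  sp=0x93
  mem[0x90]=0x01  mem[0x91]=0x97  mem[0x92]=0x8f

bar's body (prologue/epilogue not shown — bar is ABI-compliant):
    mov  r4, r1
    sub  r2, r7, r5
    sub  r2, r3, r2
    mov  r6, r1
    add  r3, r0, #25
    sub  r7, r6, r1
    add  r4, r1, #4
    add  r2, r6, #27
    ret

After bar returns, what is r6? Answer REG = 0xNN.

prologue: push r4 -> mem[0x92]=0xdb, sp=0x92
prologue: push r6 -> mem[0x91]=0x5f, sp=0x91
body[0] mov  r4, r1 -> r4=0x1d
body[1] sub  r2, r7, r5 -> r2=0x06
body[2] sub  r2, r3, r2 -> r2=0x75
body[3] mov  r6, r1 -> r6=0x1d
body[4] add  r3, r0, #25 -> r3=0x0e
body[5] sub  r7, r6, r1 -> r7=0x00
body[6] add  r4, r1, #4 -> r4=0x21
body[7] add  r2, r6, #27 -> r2=0x38
epilogue: pop r6=0x5f, sp=0x92
epilogue: pop r4=0xdb, sp=0x93
r6 is callee-saved -> restored

REG = 0x5f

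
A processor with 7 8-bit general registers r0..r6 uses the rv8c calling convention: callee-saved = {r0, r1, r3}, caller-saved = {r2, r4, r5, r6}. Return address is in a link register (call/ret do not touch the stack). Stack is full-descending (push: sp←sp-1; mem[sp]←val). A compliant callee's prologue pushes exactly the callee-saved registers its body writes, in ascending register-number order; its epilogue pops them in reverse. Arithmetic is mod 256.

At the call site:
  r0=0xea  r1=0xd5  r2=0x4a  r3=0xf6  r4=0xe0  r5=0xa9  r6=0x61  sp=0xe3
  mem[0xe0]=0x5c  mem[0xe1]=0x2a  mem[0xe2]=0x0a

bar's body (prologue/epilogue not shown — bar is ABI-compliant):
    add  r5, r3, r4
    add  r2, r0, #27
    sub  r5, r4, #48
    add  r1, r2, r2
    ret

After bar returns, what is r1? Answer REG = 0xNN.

prologue: push r1 -> mem[0xe2]=0xd5, sp=0xe2
body[0] add  r5, r3, r4 -> r5=0xd6
body[1] add  r2, r0, #27 -> r2=0x05
body[2] sub  r5, r4, #48 -> r5=0xb0
body[3] add  r1, r2, r2 -> r1=0x0a
epilogue: pop r1=0xd5, sp=0xe3
r1 is callee-saved -> restored

REG = 0xd5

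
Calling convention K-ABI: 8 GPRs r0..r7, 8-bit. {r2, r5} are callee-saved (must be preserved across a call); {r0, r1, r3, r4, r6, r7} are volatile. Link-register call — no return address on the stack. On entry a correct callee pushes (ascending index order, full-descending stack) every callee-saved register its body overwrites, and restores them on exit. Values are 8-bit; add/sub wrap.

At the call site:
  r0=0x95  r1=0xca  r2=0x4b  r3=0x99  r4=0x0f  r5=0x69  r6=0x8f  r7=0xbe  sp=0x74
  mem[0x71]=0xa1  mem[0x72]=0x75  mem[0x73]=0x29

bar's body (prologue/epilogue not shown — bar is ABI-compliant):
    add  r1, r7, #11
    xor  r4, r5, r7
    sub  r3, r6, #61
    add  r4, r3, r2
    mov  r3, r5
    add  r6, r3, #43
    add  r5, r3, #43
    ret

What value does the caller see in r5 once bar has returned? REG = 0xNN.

prologue: push r5 → mem[0x73]=0x69, sp=0x73
body[0] add  r1, r7, #11 → r1=0xc9
body[1] xor  r4, r5, r7 → r4=0xd7
body[2] sub  r3, r6, #61 → r3=0x52
body[3] add  r4, r3, r2 → r4=0x9d
body[4] mov  r3, r5 → r3=0x69
body[5] add  r6, r3, #43 → r6=0x94
body[6] add  r5, r3, #43 → r5=0x94
epilogue: pop r5=0x69, sp=0x74
r5 is callee-saved → restored

REG = 0x69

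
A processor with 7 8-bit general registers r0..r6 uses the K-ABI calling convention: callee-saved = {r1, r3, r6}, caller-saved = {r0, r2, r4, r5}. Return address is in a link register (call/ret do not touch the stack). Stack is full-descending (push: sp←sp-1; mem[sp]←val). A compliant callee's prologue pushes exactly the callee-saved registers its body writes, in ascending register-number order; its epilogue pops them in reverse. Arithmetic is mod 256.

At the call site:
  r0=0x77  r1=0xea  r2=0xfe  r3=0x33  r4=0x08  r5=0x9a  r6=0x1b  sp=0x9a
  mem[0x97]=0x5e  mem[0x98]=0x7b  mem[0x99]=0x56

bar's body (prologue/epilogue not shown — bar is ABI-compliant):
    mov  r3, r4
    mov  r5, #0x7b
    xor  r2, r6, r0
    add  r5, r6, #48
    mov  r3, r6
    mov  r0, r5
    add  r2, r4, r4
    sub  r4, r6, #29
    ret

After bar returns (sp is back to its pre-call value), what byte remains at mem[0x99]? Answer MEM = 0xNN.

prologue: push r3 -> mem[0x99]=0x33, sp=0x99
body[0] mov  r3, r4 -> r3=0x08
body[1] mov  r5, #0x7b -> r5=0x7b
body[2] xor  r2, r6, r0 -> r2=0x6c
body[3] add  r5, r6, #48 -> r5=0x4b
body[4] mov  r3, r6 -> r3=0x1b
body[5] mov  r0, r5 -> r0=0x4b
body[6] add  r2, r4, r4 -> r2=0x10
body[7] sub  r4, r6, #29 -> r4=0xfe
epilogue: pop r3=0x33, sp=0x9a
prologue pushed ['r3'] at ['0x99']

MEM = 0x33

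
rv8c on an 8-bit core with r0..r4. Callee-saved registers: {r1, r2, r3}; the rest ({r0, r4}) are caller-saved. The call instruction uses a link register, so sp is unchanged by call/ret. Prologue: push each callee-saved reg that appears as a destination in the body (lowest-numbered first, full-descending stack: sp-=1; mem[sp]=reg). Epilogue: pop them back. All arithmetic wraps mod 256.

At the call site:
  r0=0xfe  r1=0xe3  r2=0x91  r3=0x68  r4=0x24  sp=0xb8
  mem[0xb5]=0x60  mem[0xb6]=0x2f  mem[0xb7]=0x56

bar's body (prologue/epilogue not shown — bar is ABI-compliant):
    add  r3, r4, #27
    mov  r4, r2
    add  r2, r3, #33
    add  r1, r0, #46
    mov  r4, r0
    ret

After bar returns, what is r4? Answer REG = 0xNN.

REG = 0xfe

prologue: push r1 -> mem[0xb7]=0xe3, sp=0xb7
prologue: push r2 -> mem[0xb6]=0x91, sp=0xb6
prologue: push r3 -> mem[0xb5]=0x68, sp=0xb5
body[0] add  r3, r4, #27 -> r3=0x3f
body[1] mov  r4, r2 -> r4=0x91
body[2] add  r2, r3, #33 -> r2=0x60
body[3] add  r1, r0, #46 -> r1=0x2c
body[4] mov  r4, r0 -> r4=0xfe
epilogue: pop r3=0x68, sp=0xb6
epilogue: pop r2=0x91, sp=0xb7
epilogue: pop r1=0xe3, sp=0xb8
r4 is caller-saved -> body value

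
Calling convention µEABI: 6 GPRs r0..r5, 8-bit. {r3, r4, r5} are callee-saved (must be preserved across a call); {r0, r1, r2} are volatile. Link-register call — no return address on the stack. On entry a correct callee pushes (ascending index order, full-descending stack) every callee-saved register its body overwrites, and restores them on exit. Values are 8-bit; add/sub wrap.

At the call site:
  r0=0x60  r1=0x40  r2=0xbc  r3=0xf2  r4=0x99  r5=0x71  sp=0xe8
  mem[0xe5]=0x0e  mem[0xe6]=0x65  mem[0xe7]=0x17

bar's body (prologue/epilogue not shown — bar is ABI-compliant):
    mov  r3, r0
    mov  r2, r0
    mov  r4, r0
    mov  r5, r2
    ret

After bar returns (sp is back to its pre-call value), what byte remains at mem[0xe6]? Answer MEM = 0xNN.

prologue: push r3 -> mem[0xe7]=0xf2, sp=0xe7
prologue: push r4 -> mem[0xe6]=0x99, sp=0xe6
prologue: push r5 -> mem[0xe5]=0x71, sp=0xe5
body[0] mov  r3, r0 -> r3=0x60
body[1] mov  r2, r0 -> r2=0x60
body[2] mov  r4, r0 -> r4=0x60
body[3] mov  r5, r2 -> r5=0x60
epilogue: pop r5=0x71, sp=0xe6
epilogue: pop r4=0x99, sp=0xe7
epilogue: pop r3=0xf2, sp=0xe8
prologue pushed ['r3', 'r4', 'r5'] at ['0xe7', '0xe6', '0xe5']

MEM = 0x99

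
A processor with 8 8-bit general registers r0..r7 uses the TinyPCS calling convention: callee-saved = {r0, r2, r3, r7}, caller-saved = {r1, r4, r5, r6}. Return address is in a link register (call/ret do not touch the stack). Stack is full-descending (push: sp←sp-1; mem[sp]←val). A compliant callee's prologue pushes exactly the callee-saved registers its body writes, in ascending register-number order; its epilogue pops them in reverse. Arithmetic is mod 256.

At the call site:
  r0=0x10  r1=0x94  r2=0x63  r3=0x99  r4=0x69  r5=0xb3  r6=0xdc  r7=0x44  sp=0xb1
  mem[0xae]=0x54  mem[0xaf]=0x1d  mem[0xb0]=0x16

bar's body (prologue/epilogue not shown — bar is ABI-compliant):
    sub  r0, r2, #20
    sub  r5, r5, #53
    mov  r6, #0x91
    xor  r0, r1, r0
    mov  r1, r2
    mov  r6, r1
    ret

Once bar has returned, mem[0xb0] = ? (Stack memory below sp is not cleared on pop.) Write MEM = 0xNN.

prologue: push r0 → mem[0xb0]=0x10, sp=0xb0
body[0] sub  r0, r2, #20 → r0=0x4f
body[1] sub  r5, r5, #53 → r5=0x7e
body[2] mov  r6, #0x91 → r6=0x91
body[3] xor  r0, r1, r0 → r0=0xdb
body[4] mov  r1, r2 → r1=0x63
body[5] mov  r6, r1 → r6=0x63
epilogue: pop r0=0x10, sp=0xb1
prologue pushed ['r0'] at ['0xb0']

MEM = 0x10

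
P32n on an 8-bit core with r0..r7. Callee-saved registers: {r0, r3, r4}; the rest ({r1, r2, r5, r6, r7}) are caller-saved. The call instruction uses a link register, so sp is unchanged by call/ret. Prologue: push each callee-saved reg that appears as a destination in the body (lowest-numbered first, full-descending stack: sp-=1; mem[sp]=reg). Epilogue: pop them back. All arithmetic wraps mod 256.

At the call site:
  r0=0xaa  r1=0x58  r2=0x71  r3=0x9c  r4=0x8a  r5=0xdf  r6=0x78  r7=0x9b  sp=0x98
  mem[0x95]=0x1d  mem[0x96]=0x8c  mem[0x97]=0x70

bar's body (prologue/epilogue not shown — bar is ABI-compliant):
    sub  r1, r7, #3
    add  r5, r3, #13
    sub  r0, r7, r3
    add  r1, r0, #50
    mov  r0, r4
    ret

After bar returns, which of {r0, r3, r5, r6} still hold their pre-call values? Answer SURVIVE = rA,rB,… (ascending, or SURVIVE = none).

prologue: push r0 → mem[0x97]=0xaa, sp=0x97
body[0] sub  r1, r7, #3 → r1=0x98
body[1] add  r5, r3, #13 → r5=0xa9
body[2] sub  r0, r7, r3 → r0=0xff
body[3] add  r1, r0, #50 → r1=0x31
body[4] mov  r0, r4 → r0=0x8a
epilogue: pop r0=0xaa, sp=0x98
r0: callee-saved, written=True
r3: callee-saved, written=False
r5: caller-saved, written=True
r6: caller-saved, written=False

SURVIVE = r0,r3,r6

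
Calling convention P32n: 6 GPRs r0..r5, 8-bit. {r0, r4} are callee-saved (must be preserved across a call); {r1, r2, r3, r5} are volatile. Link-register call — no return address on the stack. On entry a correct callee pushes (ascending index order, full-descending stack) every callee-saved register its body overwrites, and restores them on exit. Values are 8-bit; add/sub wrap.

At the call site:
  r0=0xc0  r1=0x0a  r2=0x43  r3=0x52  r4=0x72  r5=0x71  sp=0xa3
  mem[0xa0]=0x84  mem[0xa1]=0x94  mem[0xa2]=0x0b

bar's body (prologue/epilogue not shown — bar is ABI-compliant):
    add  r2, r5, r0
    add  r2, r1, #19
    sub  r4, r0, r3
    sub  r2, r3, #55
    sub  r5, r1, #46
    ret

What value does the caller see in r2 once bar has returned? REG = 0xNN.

prologue: push r4 -> mem[0xa2]=0x72, sp=0xa2
body[0] add  r2, r5, r0 -> r2=0x31
body[1] add  r2, r1, #19 -> r2=0x1d
body[2] sub  r4, r0, r3 -> r4=0x6e
body[3] sub  r2, r3, #55 -> r2=0x1b
body[4] sub  r5, r1, #46 -> r5=0xdc
epilogue: pop r4=0x72, sp=0xa3
r2 is caller-saved -> body value

REG = 0x1b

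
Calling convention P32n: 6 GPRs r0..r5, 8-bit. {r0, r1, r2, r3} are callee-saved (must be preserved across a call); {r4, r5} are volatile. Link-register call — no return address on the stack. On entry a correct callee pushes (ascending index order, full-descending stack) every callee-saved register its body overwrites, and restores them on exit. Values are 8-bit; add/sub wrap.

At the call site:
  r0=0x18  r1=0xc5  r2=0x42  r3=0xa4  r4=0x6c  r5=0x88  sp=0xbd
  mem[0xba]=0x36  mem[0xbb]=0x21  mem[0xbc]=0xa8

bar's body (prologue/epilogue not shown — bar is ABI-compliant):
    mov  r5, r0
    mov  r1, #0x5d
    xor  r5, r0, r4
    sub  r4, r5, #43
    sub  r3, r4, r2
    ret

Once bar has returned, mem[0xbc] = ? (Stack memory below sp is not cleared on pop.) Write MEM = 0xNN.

MEM = 0xc5

prologue: push r1 -> mem[0xbc]=0xc5, sp=0xbc
prologue: push r3 -> mem[0xbb]=0xa4, sp=0xbb
body[0] mov  r5, r0 -> r5=0x18
body[1] mov  r1, #0x5d -> r1=0x5d
body[2] xor  r5, r0, r4 -> r5=0x74
body[3] sub  r4, r5, #43 -> r4=0x49
body[4] sub  r3, r4, r2 -> r3=0x07
epilogue: pop r3=0xa4, sp=0xbc
epilogue: pop r1=0xc5, sp=0xbd
prologue pushed ['r1', 'r3'] at ['0xbc', '0xbb']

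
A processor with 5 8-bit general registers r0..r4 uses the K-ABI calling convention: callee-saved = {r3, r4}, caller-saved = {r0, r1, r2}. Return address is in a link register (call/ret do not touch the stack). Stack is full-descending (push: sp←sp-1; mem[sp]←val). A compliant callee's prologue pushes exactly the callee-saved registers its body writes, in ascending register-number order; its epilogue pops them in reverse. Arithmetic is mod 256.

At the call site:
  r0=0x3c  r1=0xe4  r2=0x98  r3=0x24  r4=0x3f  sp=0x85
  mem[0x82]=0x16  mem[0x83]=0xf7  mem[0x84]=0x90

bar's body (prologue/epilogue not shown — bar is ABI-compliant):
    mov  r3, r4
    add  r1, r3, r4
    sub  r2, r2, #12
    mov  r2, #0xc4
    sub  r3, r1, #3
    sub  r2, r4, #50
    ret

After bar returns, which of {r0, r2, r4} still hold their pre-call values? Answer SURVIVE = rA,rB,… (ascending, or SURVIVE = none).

prologue: push r3 -> mem[0x84]=0x24, sp=0x84
body[0] mov  r3, r4 -> r3=0x3f
body[1] add  r1, r3, r4 -> r1=0x7e
body[2] sub  r2, r2, #12 -> r2=0x8c
body[3] mov  r2, #0xc4 -> r2=0xc4
body[4] sub  r3, r1, #3 -> r3=0x7b
body[5] sub  r2, r4, #50 -> r2=0x0d
epilogue: pop r3=0x24, sp=0x85
r0: caller-saved, written=False
r2: caller-saved, written=True
r4: callee-saved, written=False

SURVIVE = r0,r4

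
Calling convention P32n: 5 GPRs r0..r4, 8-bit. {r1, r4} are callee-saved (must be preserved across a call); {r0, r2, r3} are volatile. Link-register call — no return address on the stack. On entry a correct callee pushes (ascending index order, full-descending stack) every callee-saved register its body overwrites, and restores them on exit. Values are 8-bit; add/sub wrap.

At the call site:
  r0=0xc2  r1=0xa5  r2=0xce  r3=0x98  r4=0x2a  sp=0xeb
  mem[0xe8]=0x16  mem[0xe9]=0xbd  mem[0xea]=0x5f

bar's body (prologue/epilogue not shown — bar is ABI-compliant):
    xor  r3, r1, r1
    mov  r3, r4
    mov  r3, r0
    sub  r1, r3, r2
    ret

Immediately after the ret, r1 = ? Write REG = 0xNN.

prologue: push r1 -> mem[0xea]=0xa5, sp=0xea
body[0] xor  r3, r1, r1 -> r3=0x00
body[1] mov  r3, r4 -> r3=0x2a
body[2] mov  r3, r0 -> r3=0xc2
body[3] sub  r1, r3, r2 -> r1=0xf4
epilogue: pop r1=0xa5, sp=0xeb
r1 is callee-saved -> restored

REG = 0xa5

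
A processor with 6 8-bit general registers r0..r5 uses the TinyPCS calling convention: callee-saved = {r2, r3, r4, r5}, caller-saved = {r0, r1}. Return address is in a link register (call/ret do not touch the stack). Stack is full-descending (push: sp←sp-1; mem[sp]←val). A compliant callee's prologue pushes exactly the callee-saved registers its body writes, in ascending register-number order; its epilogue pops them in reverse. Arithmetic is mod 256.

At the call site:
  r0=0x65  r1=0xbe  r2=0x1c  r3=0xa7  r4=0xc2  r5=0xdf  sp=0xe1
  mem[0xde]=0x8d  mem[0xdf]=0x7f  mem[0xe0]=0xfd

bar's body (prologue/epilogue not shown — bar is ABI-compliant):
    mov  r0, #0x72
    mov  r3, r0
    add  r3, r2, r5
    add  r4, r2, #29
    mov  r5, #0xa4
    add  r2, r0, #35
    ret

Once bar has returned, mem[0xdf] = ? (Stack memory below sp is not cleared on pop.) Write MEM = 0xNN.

MEM = 0xa7

prologue: push r2 → mem[0xe0]=0x1c, sp=0xe0
prologue: push r3 → mem[0xdf]=0xa7, sp=0xdf
prologue: push r4 → mem[0xde]=0xc2, sp=0xde
prologue: push r5 → mem[0xdd]=0xdf, sp=0xdd
body[0] mov  r0, #0x72 → r0=0x72
body[1] mov  r3, r0 → r3=0x72
body[2] add  r3, r2, r5 → r3=0xfb
body[3] add  r4, r2, #29 → r4=0x39
body[4] mov  r5, #0xa4 → r5=0xa4
body[5] add  r2, r0, #35 → r2=0x95
epilogue: pop r5=0xdf, sp=0xde
epilogue: pop r4=0xc2, sp=0xdf
epilogue: pop r3=0xa7, sp=0xe0
epilogue: pop r2=0x1c, sp=0xe1
prologue pushed ['r2', 'r3', 'r4', 'r5'] at ['0xe0', '0xdf', '0xde', '0xdd']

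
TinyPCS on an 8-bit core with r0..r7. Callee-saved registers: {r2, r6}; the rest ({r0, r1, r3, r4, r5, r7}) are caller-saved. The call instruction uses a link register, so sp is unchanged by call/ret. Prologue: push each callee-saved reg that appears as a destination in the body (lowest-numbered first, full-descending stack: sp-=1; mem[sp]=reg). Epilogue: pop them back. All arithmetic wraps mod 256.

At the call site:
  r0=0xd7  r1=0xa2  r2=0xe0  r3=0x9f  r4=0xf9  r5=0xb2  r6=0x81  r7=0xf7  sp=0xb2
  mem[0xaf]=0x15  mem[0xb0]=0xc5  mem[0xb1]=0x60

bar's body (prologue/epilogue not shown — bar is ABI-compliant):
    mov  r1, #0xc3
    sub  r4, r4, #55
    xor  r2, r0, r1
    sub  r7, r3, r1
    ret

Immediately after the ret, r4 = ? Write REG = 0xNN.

REG = 0xc2

prologue: push r2 → mem[0xb1]=0xe0, sp=0xb1
body[0] mov  r1, #0xc3 → r1=0xc3
body[1] sub  r4, r4, #55 → r4=0xc2
body[2] xor  r2, r0, r1 → r2=0x14
body[3] sub  r7, r3, r1 → r7=0xdc
epilogue: pop r2=0xe0, sp=0xb2
r4 is caller-saved → body value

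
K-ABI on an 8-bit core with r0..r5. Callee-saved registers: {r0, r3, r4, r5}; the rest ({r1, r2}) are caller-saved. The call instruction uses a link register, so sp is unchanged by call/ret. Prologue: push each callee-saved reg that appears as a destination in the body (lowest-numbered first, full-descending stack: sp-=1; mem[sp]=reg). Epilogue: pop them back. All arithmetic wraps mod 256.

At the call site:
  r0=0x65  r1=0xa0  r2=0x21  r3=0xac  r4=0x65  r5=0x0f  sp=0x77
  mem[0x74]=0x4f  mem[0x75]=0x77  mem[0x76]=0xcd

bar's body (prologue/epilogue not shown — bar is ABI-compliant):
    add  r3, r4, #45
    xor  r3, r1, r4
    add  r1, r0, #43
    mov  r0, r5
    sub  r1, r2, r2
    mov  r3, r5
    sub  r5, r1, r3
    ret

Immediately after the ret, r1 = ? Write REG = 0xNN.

REG = 0x00

prologue: push r0 -> mem[0x76]=0x65, sp=0x76
prologue: push r3 -> mem[0x75]=0xac, sp=0x75
prologue: push r5 -> mem[0x74]=0x0f, sp=0x74
body[0] add  r3, r4, #45 -> r3=0x92
body[1] xor  r3, r1, r4 -> r3=0xc5
body[2] add  r1, r0, #43 -> r1=0x90
body[3] mov  r0, r5 -> r0=0x0f
body[4] sub  r1, r2, r2 -> r1=0x00
body[5] mov  r3, r5 -> r3=0x0f
body[6] sub  r5, r1, r3 -> r5=0xf1
epilogue: pop r5=0x0f, sp=0x75
epilogue: pop r3=0xac, sp=0x76
epilogue: pop r0=0x65, sp=0x77
r1 is caller-saved -> body value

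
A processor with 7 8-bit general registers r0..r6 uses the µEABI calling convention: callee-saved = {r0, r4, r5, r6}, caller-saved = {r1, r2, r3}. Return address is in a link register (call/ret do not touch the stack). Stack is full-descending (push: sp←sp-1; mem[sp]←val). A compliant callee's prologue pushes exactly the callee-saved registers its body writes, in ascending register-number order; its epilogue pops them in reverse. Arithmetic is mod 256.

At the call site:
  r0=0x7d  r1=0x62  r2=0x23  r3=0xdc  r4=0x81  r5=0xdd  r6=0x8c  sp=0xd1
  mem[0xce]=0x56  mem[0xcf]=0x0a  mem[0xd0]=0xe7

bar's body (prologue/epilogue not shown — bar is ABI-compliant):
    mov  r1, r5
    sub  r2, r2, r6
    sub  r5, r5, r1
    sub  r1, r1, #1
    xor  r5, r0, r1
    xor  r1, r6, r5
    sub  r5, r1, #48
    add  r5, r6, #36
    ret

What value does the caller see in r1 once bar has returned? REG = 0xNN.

prologue: push r5 -> mem[0xd0]=0xdd, sp=0xd0
body[0] mov  r1, r5 -> r1=0xdd
body[1] sub  r2, r2, r6 -> r2=0x97
body[2] sub  r5, r5, r1 -> r5=0x00
body[3] sub  r1, r1, #1 -> r1=0xdc
body[4] xor  r5, r0, r1 -> r5=0xa1
body[5] xor  r1, r6, r5 -> r1=0x2d
body[6] sub  r5, r1, #48 -> r5=0xfd
body[7] add  r5, r6, #36 -> r5=0xb0
epilogue: pop r5=0xdd, sp=0xd1
r1 is caller-saved -> body value

REG = 0x2d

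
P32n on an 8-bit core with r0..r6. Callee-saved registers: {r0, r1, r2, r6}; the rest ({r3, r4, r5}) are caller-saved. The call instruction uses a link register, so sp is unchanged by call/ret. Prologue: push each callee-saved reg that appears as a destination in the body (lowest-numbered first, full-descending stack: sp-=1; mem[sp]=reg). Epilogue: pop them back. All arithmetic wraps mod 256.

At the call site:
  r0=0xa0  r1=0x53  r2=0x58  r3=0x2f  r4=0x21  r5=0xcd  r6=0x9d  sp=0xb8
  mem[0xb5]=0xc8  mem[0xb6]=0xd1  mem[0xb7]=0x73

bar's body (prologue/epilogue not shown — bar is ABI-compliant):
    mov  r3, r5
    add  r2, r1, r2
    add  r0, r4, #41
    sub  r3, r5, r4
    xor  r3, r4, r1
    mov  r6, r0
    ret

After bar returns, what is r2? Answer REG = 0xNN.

prologue: push r0 → mem[0xb7]=0xa0, sp=0xb7
prologue: push r2 → mem[0xb6]=0x58, sp=0xb6
prologue: push r6 → mem[0xb5]=0x9d, sp=0xb5
body[0] mov  r3, r5 → r3=0xcd
body[1] add  r2, r1, r2 → r2=0xab
body[2] add  r0, r4, #41 → r0=0x4a
body[3] sub  r3, r5, r4 → r3=0xac
body[4] xor  r3, r4, r1 → r3=0x72
body[5] mov  r6, r0 → r6=0x4a
epilogue: pop r6=0x9d, sp=0xb6
epilogue: pop r2=0x58, sp=0xb7
epilogue: pop r0=0xa0, sp=0xb8
r2 is callee-saved → restored

REG = 0x58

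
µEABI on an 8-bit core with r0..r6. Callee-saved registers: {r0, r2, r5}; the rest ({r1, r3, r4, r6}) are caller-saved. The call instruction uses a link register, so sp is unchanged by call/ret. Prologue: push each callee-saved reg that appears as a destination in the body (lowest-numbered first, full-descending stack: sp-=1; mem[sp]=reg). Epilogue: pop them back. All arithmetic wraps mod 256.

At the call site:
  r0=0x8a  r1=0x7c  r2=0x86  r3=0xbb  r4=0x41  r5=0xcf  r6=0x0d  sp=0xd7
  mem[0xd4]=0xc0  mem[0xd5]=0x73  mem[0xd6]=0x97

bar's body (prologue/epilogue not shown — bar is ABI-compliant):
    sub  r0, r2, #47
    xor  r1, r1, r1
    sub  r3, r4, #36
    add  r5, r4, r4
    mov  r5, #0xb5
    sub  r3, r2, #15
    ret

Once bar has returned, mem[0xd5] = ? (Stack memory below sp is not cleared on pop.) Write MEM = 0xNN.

MEM = 0xcf

prologue: push r0 → mem[0xd6]=0x8a, sp=0xd6
prologue: push r5 → mem[0xd5]=0xcf, sp=0xd5
body[0] sub  r0, r2, #47 → r0=0x57
body[1] xor  r1, r1, r1 → r1=0x00
body[2] sub  r3, r4, #36 → r3=0x1d
body[3] add  r5, r4, r4 → r5=0x82
body[4] mov  r5, #0xb5 → r5=0xb5
body[5] sub  r3, r2, #15 → r3=0x77
epilogue: pop r5=0xcf, sp=0xd6
epilogue: pop r0=0x8a, sp=0xd7
prologue pushed ['r0', 'r5'] at ['0xd6', '0xd5']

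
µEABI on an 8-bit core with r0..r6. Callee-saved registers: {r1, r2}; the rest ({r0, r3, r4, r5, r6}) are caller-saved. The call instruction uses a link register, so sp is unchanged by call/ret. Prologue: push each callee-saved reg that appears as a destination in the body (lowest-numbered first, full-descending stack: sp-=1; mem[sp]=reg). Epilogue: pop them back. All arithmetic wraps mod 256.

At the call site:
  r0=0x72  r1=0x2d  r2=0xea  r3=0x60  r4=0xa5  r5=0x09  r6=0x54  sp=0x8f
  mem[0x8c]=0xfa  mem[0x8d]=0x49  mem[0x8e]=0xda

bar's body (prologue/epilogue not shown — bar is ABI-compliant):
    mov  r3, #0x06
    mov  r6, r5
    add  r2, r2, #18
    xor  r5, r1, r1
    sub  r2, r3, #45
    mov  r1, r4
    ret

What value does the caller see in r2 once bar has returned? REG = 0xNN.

REG = 0xea

prologue: push r1 → mem[0x8e]=0x2d, sp=0x8e
prologue: push r2 → mem[0x8d]=0xea, sp=0x8d
body[0] mov  r3, #0x06 → r3=0x06
body[1] mov  r6, r5 → r6=0x09
body[2] add  r2, r2, #18 → r2=0xfc
body[3] xor  r5, r1, r1 → r5=0x00
body[4] sub  r2, r3, #45 → r2=0xd9
body[5] mov  r1, r4 → r1=0xa5
epilogue: pop r2=0xea, sp=0x8e
epilogue: pop r1=0x2d, sp=0x8f
r2 is callee-saved → restored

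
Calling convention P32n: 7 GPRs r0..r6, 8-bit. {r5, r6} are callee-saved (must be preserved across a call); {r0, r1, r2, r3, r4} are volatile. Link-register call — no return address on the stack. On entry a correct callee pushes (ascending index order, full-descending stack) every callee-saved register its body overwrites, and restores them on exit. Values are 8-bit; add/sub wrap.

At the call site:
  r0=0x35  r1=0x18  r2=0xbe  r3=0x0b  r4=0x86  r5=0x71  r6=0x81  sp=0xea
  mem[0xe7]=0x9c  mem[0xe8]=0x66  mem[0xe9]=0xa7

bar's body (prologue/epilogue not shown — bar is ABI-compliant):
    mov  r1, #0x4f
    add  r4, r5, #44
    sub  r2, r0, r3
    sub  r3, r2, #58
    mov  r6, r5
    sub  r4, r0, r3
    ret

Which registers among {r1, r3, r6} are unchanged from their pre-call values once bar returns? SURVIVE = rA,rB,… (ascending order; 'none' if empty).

prologue: push r6 -> mem[0xe9]=0x81, sp=0xe9
body[0] mov  r1, #0x4f -> r1=0x4f
body[1] add  r4, r5, #44 -> r4=0x9d
body[2] sub  r2, r0, r3 -> r2=0x2a
body[3] sub  r3, r2, #58 -> r3=0xf0
body[4] mov  r6, r5 -> r6=0x71
body[5] sub  r4, r0, r3 -> r4=0x45
epilogue: pop r6=0x81, sp=0xea
r1: caller-saved, written=True
r3: caller-saved, written=True
r6: callee-saved, written=True

SURVIVE = r6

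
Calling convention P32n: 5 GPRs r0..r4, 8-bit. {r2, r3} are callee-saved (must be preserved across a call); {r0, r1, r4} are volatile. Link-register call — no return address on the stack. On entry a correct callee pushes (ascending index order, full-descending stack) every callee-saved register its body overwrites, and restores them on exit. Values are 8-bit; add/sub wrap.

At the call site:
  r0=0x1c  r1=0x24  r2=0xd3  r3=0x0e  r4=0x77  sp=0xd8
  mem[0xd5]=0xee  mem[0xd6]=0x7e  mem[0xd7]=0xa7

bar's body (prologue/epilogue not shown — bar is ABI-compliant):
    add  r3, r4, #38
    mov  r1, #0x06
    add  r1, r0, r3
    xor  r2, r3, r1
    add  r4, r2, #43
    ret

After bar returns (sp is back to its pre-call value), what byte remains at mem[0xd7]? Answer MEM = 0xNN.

MEM = 0xd3

prologue: push r2 → mem[0xd7]=0xd3, sp=0xd7
prologue: push r3 → mem[0xd6]=0x0e, sp=0xd6
body[0] add  r3, r4, #38 → r3=0x9d
body[1] mov  r1, #0x06 → r1=0x06
body[2] add  r1, r0, r3 → r1=0xb9
body[3] xor  r2, r3, r1 → r2=0x24
body[4] add  r4, r2, #43 → r4=0x4f
epilogue: pop r3=0x0e, sp=0xd7
epilogue: pop r2=0xd3, sp=0xd8
prologue pushed ['r2', 'r3'] at ['0xd7', '0xd6']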